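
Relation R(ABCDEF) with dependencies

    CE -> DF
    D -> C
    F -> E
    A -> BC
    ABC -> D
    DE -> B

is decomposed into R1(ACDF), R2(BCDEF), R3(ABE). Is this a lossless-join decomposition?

Yes

Chase test. Columns are ABCDEF; row i has aⱼ where attribute j ∈ Ri, else bᵢⱼ.
Initial tableau (one row per fragment):
  row 1: a1 b12 a3 a4 b15 a6
  row 2: b21 a2 a3 a4 a5 a6
  row 3: a1 a2 b33 b34 a5 b36
Rows 1 and 2 agree on F; apply F→E and equate their E entries.
Rows 1 and 3 agree on A; apply A→BC and equate their BC entries.
Rows 1 and 3 agree on ABC; apply ABC→D and equate their D entries.
Rows 1 and 3 agree on CE; apply CE→DF and equate their DF entries.
Row 1 is now all distinguished symbols — the join is lossless.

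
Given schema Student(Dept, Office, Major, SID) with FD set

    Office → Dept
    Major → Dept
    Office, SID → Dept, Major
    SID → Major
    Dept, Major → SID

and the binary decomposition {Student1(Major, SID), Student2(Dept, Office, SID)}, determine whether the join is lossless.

Yes

Common attributes: Student1 ∩ Student2 = {SID}.
Closure of {SID}: SID → Major applies, adding Major; Major → Dept applies, adding Dept. So (SID)⁺ = {Dept, Major, SID}.
This closure contains every attribute of Student1, so Student1 ∩ Student2 → Student1. The join is lossless.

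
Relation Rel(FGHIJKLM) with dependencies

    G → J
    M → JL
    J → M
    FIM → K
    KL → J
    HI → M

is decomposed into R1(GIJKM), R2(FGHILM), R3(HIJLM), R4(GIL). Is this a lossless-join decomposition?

No

Chase test. Columns are FGHIJKLM; row i has aⱼ where attribute j ∈ Ri, else bᵢⱼ.
Initial tableau (one row per fragment):
  row 1: b11 a2 b13 a4 a5 a6 b17 a8
  row 2: a1 a2 a3 a4 b25 b26 a7 a8
  row 3: b31 b32 a3 a4 a5 b36 a7 a8
  row 4: b41 a2 b43 a4 b45 b46 a7 b48
Rows 1 and 2 agree on G; apply G→J and equate their J entries.
Rows 1 and 4 agree on G; apply G→J and equate their J entries.
Rows 1 and 2 agree on M; apply M→JL and equate their JL entries.
Rows 1 and 4 agree on J; apply J→M and equate their M entries.
No row becomes fully distinguished — the join is lossy.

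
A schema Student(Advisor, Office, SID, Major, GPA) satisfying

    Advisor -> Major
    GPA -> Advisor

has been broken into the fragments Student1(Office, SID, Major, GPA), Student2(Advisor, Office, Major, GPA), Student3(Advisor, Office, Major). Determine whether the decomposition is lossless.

Yes

Chase test. Columns are Advisor, Office, SID, Major, GPA; row i has aⱼ where attribute j ∈ Studenti, else bᵢⱼ.
Initial tableau (one row per fragment):
  row 1: b11 a2 a3 a4 a5
  row 2: a1 a2 b23 a4 a5
  row 3: a1 a2 b33 a4 b35
Rows 1 and 2 agree on GPA; apply GPA→Advisor and equate their Advisor entries.
Row 1 is now all distinguished symbols — the join is lossless.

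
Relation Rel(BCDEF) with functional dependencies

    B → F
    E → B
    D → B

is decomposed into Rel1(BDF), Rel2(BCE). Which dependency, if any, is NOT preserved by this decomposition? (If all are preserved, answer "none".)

B → F lies within Rel1.
E → B lies within Rel2.
D → B lies within Rel1.
Every dependency is enforceable on the fragments, so the decomposition is dependency-preserving.

none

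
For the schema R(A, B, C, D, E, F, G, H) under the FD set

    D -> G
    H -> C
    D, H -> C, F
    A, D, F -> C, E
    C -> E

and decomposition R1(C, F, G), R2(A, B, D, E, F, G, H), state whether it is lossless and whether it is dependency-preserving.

Lossless test: (F, G)⁺ = {F, G}, which is a superkey of neither fragment — lossy.
Dependency preservation: the restricted closure of {H} across the fragments never reaches {C}, so H → C cannot be enforced without a join — not preserved.

lossy and not dependency-preserving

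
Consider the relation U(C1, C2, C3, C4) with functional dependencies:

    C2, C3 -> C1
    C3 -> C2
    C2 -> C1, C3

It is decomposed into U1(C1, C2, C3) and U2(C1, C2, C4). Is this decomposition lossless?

Yes

Common attributes: U1 ∩ U2 = {C1, C2}.
Closure of {C1, C2}: C2 → C1, C3 applies, adding C3. So (C1, C2)⁺ = {C1, C2, C3}.
This closure contains every attribute of U1, so U1 ∩ U2 → U1. The join is lossless.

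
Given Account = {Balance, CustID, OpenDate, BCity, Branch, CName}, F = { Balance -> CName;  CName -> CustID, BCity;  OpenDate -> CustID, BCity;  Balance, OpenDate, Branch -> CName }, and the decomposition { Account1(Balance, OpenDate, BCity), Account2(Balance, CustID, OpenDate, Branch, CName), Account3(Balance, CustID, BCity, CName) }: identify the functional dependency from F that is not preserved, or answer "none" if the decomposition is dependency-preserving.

none

Balance → CName lies within Account2.
CName → CustID, BCity lies within Account3.
OpenDate → CustID, BCity: restricted closure across fragments reaches CustID, BCity.
Balance, OpenDate, Branch → CName lies within Account2.
Every dependency is enforceable on the fragments, so the decomposition is dependency-preserving.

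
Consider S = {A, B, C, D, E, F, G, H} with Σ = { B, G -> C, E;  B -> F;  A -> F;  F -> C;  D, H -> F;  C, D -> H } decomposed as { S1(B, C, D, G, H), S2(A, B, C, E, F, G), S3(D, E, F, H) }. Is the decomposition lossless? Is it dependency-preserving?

lossy but dependency-preserving

Lossless test (chase): Rows 1 and 2 agree on B, G; apply B, G→C, E and equate their C, E entries. Rows 1 and 2 agree on B; apply B→F and equate their F entries. Rows 1 and 3 agree on F; apply F→C and equate their C entries. No row becomes fully distinguished — the join is lossy.
Dependency preservation: every FD's attributes lie within a single fragment, so each can be enforced locally — preserved.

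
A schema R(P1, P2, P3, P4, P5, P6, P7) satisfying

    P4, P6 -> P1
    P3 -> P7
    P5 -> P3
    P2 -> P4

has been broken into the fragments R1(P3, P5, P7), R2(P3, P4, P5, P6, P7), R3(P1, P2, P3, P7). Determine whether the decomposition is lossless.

Chase test. Columns are P1, P2, P3, P4, P5, P6, P7; row i has aⱼ where attribute j ∈ Ri, else bᵢⱼ.
Initial tableau (one row per fragment):
  row 1: b11 b12 a3 b14 a5 b16 a7
  row 2: b21 b22 a3 a4 a5 a6 a7
  row 3: a1 a2 a3 b34 b35 b36 a7
No row becomes fully distinguished — the join is lossy.

No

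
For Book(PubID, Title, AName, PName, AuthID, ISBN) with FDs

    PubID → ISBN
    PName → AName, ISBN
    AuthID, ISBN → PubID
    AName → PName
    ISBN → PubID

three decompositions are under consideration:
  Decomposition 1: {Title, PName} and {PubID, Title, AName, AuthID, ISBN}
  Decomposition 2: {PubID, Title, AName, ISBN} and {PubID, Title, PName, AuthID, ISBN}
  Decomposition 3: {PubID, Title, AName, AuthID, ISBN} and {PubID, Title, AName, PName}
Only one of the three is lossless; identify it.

Decomposition 3

Decomposition 1: common = {Title}, closure = {Title} → lossy.
Decomposition 2: common = {PubID, Title, ISBN}, closure = {PubID, Title, ISBN} → lossy.
Decomposition 3: common = {PubID, Title, AName}, closure = {PubID, Title, AName, PName, ISBN} → lossless.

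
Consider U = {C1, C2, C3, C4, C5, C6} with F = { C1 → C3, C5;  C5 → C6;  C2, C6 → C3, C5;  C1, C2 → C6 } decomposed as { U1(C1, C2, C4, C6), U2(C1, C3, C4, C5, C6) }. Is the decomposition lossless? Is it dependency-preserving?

Lossless test: (C1, C4, C6)⁺ = {C1, C3, C4, C5, C6}, which contains all of one fragment — lossless.
Dependency preservation: the restricted closure of {C2, C6} across the fragments never reaches {C3, C5}, so C2, C6 → C3, C5 cannot be enforced without a join — not preserved.

lossless but not dependency-preserving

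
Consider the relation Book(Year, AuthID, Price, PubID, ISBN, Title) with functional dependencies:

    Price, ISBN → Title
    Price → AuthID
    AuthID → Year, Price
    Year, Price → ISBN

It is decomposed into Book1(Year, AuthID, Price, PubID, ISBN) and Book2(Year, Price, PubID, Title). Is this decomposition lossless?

Common attributes: Book1 ∩ Book2 = {Year, Price, PubID}.
Closure of {Year, Price, PubID}: Price → AuthID applies, adding AuthID; Year, Price → ISBN applies, adding ISBN; Price, ISBN → Title applies, adding Title. So (Year, Price, PubID)⁺ = {Year, AuthID, Price, PubID, ISBN, Title}.
This closure contains every attribute of Book1, so Book1 ∩ Book2 → Book1. The join is lossless.

Yes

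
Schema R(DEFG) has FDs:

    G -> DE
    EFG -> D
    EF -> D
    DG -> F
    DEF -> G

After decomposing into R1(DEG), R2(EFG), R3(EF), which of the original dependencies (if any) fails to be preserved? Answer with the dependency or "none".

none

G → DE lies within R1.
EFG → D: restricted closure across fragments reaches D.
EF → D: restricted closure across fragments reaches D.
DG → F: restricted closure across fragments reaches F.
DEF → G: restricted closure across fragments reaches G.
Every dependency is enforceable on the fragments, so the decomposition is dependency-preserving.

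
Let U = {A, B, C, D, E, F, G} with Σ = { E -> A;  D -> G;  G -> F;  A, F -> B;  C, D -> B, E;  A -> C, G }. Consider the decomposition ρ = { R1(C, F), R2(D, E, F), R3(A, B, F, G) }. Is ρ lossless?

No

Chase test. Columns are A, B, C, D, E, F, G; row i has aⱼ where attribute j ∈ Ri, else bᵢⱼ.
Initial tableau (one row per fragment):
  row 1: b11 b12 a3 b14 b15 a6 b17
  row 2: b21 b22 b23 a4 a5 a6 b27
  row 3: a1 a2 b33 b34 b35 a6 a7
No row becomes fully distinguished — the join is lossy.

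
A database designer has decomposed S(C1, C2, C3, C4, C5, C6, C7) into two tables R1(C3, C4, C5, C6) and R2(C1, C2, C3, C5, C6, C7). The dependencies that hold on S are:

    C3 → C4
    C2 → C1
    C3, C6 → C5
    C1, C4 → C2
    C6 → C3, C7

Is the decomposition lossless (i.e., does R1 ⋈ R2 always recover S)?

Yes

Common attributes: R1 ∩ R2 = {C3, C5, C6}.
Closure of {C3, C5, C6}: C3 → C4 applies, adding C4; C6 → C3, C7 applies, adding C7. So (C3, C5, C6)⁺ = {C3, C4, C5, C6, C7}.
This closure contains every attribute of R1, so R1 ∩ R2 → R1. The join is lossless.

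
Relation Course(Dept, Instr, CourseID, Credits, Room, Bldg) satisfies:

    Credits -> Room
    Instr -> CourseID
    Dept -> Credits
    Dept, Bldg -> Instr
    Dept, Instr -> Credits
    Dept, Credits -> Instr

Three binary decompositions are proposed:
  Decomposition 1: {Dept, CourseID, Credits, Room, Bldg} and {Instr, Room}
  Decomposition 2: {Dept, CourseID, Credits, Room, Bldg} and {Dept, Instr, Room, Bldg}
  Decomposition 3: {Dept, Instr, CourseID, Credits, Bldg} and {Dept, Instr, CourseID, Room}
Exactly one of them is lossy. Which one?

Decomposition 1: common = {Room}, closure = {Room} → lossy.
Decomposition 2: common = {Dept, Room, Bldg}, closure = {Dept, Instr, CourseID, Credits, Room, Bldg} → lossless.
Decomposition 3: common = {Dept, Instr, CourseID}, closure = {Dept, Instr, CourseID, Credits, Room} → lossless.

Decomposition 1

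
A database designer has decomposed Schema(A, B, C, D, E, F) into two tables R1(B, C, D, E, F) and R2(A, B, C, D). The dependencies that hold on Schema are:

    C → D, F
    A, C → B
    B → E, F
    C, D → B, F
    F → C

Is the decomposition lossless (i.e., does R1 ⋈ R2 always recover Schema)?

Yes

Common attributes: R1 ∩ R2 = {B, C, D}.
Closure of {B, C, D}: C → D, F applies, adding F; B → E, F applies, adding E. So (B, C, D)⁺ = {B, C, D, E, F}.
This closure contains every attribute of R1, so R1 ∩ R2 → R1. The join is lossless.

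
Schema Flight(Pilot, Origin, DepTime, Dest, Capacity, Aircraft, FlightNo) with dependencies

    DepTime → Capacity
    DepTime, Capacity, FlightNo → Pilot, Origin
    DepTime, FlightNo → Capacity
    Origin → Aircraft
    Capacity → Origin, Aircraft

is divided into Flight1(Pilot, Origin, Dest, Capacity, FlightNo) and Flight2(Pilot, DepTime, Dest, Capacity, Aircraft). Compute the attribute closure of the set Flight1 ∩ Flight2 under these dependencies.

Pilot, Origin, Dest, Capacity, Aircraft

Flight1 ∩ Flight2 = {Pilot, Dest, Capacity}.
Capacity → Origin, Aircraft applies, adding Origin, Aircraft
Closure: {Pilot, Origin, Dest, Capacity, Aircraft}.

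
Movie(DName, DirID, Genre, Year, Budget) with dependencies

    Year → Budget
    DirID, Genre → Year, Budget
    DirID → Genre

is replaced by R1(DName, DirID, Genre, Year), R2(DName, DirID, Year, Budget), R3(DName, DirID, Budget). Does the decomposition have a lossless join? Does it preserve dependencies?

Lossless test (chase): Rows 1 and 2 agree on Year; apply Year→Budget and equate their Budget entries. Rows 1 and 2 agree on DirID; apply DirID→Genre and equate their Genre entries. Rows 1 and 3 agree on DirID; apply DirID→Genre and equate their Genre entries. Rows 1 and 3 agree on DirID, Genre; apply DirID, Genre→Year, Budget and equate their Year, Budget entries. Row 1 is now all distinguished symbols — the join is lossless.
Dependency preservation: DirID, Genre → Year, Budget is not contained in any single fragment, but the restricted closure of its left-hand side across the fragments still reaches the right-hand side; the remaining FDs each lie inside some fragment. All dependencies are preserved.

lossless and dependency-preserving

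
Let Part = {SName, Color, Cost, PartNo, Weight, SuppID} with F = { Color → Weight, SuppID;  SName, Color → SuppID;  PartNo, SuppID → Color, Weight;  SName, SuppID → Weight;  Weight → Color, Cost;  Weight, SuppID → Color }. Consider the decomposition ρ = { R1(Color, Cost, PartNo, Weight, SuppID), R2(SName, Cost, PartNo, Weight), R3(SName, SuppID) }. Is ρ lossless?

Yes

Chase test. Columns are SName, Color, Cost, PartNo, Weight, SuppID; row i has aⱼ where attribute j ∈ Ri, else bᵢⱼ.
Initial tableau (one row per fragment):
  row 1: b11 a2 a3 a4 a5 a6
  row 2: a1 b22 a3 a4 a5 b26
  row 3: a1 b32 b33 b34 b35 a6
Rows 1 and 2 agree on Weight; apply Weight→Color, Cost and equate their Color, Cost entries.
Rows 1 and 2 agree on Color; apply Color→Weight, SuppID and equate their Weight, SuppID entries.
Rows 2 and 3 agree on SName, SuppID; apply SName, SuppID→Weight and equate their Weight entries.
Rows 1 and 3 agree on Weight; apply Weight→Color, Cost and equate their Color, Cost entries.
Row 2 is now all distinguished symbols — the join is lossless.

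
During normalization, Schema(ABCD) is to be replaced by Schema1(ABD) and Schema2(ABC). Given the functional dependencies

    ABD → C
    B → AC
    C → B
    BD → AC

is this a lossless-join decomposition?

Common attributes: Schema1 ∩ Schema2 = {AB}.
Closure of {AB}: B → AC applies, adding C. So (AB)⁺ = {ABC}.
This closure contains every attribute of Schema2, so Schema1 ∩ Schema2 → Schema2. The join is lossless.

Yes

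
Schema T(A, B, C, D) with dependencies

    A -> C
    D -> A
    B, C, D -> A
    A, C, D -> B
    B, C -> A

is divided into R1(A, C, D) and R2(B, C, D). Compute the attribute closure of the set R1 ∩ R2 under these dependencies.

A, B, C, D

R1 ∩ R2 = {C, D}.
D → A applies, adding A
A, C, D → B applies, adding B
Closure: {A, B, C, D}.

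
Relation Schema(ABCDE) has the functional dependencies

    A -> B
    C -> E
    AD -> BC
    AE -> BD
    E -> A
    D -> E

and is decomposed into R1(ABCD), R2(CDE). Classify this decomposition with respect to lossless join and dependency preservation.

lossless and dependency-preserving

Lossless test: (CD)⁺ = {ABCDE}, which contains all of one fragment — lossless.
Dependency preservation: AE → BD; E → A are not contained in any single fragment, but the restricted closure of each left-hand side across the fragments still reaches the right-hand side; the remaining FDs each lie inside some fragment. All dependencies are preserved.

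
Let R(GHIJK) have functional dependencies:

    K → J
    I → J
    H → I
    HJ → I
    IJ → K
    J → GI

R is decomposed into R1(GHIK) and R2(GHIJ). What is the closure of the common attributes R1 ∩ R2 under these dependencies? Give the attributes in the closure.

GHIJK

R1 ∩ R2 = {GHI}.
I → J applies, adding J
IJ → K applies, adding K
Closure: {GHIJK}.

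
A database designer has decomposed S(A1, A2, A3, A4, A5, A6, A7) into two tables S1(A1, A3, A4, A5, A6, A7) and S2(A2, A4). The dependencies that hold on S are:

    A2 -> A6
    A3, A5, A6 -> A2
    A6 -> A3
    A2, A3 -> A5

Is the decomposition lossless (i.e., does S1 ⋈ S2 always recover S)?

Common attributes: S1 ∩ S2 = {A4}.
No dependency enlarges {A4}, so (A4)⁺ = {A4}.
The closure contains neither all of S1 = {A1, A3, A4, A5, A6, A7} nor all of S2 = {A2, A4}, so the common attributes are not a superkey of either fragment. The join is lossy.

No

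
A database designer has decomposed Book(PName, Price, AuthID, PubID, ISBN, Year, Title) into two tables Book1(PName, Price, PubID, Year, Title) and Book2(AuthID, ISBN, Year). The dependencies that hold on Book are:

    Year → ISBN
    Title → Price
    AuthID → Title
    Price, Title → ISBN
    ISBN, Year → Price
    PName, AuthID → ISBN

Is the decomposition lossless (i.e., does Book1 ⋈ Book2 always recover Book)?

No

Common attributes: Book1 ∩ Book2 = {Year}.
Closure of {Year}: Year → ISBN applies, adding ISBN; ISBN, Year → Price applies, adding Price. So (Year)⁺ = {Price, ISBN, Year}.
The closure contains neither all of Book1 = {PName, Price, PubID, Year, Title} nor all of Book2 = {AuthID, ISBN, Year}, so the common attributes are not a superkey of either fragment. The join is lossy.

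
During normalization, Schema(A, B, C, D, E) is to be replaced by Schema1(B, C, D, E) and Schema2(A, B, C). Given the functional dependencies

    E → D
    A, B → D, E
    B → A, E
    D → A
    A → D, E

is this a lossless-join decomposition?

Yes

Common attributes: Schema1 ∩ Schema2 = {B, C}.
Closure of {B, C}: B → A, E applies, adding A, E; A → D, E applies, adding D. So (B, C)⁺ = {A, B, C, D, E}.
This closure contains every attribute of Schema1, so Schema1 ∩ Schema2 → Schema1. The join is lossless.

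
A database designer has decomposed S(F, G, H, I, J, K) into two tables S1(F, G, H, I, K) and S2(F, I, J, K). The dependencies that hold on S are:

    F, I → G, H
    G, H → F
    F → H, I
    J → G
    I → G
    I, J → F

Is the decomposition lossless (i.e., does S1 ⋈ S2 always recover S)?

Yes

Common attributes: S1 ∩ S2 = {F, I, K}.
Closure of {F, I, K}: F, I → G, H applies, adding G, H. So (F, I, K)⁺ = {F, G, H, I, K}.
This closure contains every attribute of S1, so S1 ∩ S2 → S1. The join is lossless.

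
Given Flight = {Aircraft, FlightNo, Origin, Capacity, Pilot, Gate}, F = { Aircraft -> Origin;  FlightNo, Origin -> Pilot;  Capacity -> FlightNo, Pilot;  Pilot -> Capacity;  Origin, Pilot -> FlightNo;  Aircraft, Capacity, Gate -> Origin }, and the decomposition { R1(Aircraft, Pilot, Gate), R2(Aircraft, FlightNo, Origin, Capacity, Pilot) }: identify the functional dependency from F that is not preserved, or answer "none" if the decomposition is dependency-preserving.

none

Aircraft → Origin lies within R2.
FlightNo, Origin → Pilot lies within R2.
Capacity → FlightNo, Pilot lies within R2.
Pilot → Capacity lies within R2.
Origin, Pilot → FlightNo lies within R2.
Aircraft, Capacity, Gate → Origin: restricted closure across fragments reaches Origin.
Every dependency is enforceable on the fragments, so the decomposition is dependency-preserving.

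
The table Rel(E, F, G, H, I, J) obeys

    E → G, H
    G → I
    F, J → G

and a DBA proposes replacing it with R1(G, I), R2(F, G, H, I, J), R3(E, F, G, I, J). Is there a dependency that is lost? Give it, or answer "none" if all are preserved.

E → G, H

Check E → G, H: no single fragment contains all of {E, G, H}, and the restricted closure of {E} across the fragments never reaches {G, H}.
G → I is preserved.
F, J → G is preserved.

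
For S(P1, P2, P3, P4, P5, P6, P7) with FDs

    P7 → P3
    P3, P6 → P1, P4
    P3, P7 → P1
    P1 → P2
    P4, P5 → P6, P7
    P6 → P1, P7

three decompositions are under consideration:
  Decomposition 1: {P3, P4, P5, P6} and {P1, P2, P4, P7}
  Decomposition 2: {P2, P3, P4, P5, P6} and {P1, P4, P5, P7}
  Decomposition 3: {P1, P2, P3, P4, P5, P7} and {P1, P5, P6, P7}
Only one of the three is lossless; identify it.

Decomposition 2

Decomposition 1: common = {P4}, closure = {P4} → lossy.
Decomposition 2: common = {P4, P5}, closure = {P1, P2, P3, P4, P5, P6, P7} → lossless.
Decomposition 3: common = {P1, P5, P7}, closure = {P1, P2, P3, P5, P7} → lossy.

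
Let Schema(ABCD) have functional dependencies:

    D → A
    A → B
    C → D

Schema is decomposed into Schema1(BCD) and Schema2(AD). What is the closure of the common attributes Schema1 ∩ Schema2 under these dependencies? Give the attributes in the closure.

ABD

Schema1 ∩ Schema2 = {D}.
D → A applies, adding A
A → B applies, adding B
Closure: {ABD}.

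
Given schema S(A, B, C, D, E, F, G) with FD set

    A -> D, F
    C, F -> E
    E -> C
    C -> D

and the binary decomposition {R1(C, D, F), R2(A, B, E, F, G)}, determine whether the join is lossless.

Common attributes: R1 ∩ R2 = {F}.
No dependency enlarges {F}, so (F)⁺ = {F}.
The closure contains neither all of R1 = {C, D, F} nor all of R2 = {A, B, E, F, G}, so the common attributes are not a superkey of either fragment. The join is lossy.

No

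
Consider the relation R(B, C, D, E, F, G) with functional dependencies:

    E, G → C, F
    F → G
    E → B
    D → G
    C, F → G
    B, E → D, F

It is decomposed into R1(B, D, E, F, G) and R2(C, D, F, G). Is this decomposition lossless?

No

Common attributes: R1 ∩ R2 = {D, F, G}.
No dependency enlarges {D, F, G}, so (D, F, G)⁺ = {D, F, G}.
The closure contains neither all of R1 = {B, D, E, F, G} nor all of R2 = {C, D, F, G}, so the common attributes are not a superkey of either fragment. The join is lossy.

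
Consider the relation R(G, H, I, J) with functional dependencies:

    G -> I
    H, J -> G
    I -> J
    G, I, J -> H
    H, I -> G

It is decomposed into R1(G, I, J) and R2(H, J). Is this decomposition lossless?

Common attributes: R1 ∩ R2 = {J}.
No dependency enlarges {J}, so (J)⁺ = {J}.
The closure contains neither all of R1 = {G, I, J} nor all of R2 = {H, J}, so the common attributes are not a superkey of either fragment. The join is lossy.

No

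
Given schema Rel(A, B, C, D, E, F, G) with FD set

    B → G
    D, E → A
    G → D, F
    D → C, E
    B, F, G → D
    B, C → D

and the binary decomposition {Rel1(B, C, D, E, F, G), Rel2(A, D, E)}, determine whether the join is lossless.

Yes

Common attributes: Rel1 ∩ Rel2 = {D, E}.
Closure of {D, E}: D, E → A applies, adding A; D → C, E applies, adding C. So (D, E)⁺ = {A, C, D, E}.
This closure contains every attribute of Rel2, so Rel1 ∩ Rel2 → Rel2. The join is lossless.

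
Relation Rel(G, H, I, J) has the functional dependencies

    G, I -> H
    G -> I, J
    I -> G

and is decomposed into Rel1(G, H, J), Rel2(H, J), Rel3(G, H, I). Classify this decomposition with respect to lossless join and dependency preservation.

lossless and dependency-preserving

Lossless test (chase): Rows 1 and 3 agree on G; apply G→I, J and equate their I, J entries. Row 1 is now all distinguished symbols — the join is lossless.
Dependency preservation: G → I, J is not contained in any single fragment, but the restricted closure of its left-hand side across the fragments still reaches the right-hand side; the remaining FDs each lie inside some fragment. All dependencies are preserved.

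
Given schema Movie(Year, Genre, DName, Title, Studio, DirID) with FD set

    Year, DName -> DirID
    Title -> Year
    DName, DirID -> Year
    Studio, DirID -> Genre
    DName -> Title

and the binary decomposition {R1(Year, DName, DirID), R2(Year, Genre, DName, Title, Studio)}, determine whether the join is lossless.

Yes

Common attributes: R1 ∩ R2 = {Year, DName}.
Closure of {Year, DName}: Year, DName → DirID applies, adding DirID; DName → Title applies, adding Title. So (Year, DName)⁺ = {Year, DName, Title, DirID}.
This closure contains every attribute of R1, so R1 ∩ R2 → R1. The join is lossless.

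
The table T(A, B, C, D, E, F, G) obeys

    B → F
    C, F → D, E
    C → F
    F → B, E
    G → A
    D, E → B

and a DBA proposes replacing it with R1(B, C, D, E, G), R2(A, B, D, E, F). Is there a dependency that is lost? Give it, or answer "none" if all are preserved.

G → A

Check G → A: no single fragment contains all of {A, G}, and the restricted closure of {G} across the fragments never reaches {A}.
B → F is preserved.
C, F → D, E is preserved.
C → F is preserved.
F → B, E is preserved.
D, E → B is preserved.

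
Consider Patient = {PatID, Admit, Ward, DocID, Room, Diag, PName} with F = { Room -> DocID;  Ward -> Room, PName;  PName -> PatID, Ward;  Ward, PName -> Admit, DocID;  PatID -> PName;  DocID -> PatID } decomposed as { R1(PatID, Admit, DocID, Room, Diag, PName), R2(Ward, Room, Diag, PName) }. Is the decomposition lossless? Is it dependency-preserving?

lossless and dependency-preserving

Lossless test: (Room, Diag, PName)⁺ = {PatID, Admit, Ward, DocID, Room, Diag, PName}, which contains all of one fragment — lossless.
Dependency preservation: PName → PatID, Ward; Ward, PName → Admit, DocID are not contained in any single fragment, but the restricted closure of each left-hand side across the fragments still reaches the right-hand side; the remaining FDs each lie inside some fragment. All dependencies are preserved.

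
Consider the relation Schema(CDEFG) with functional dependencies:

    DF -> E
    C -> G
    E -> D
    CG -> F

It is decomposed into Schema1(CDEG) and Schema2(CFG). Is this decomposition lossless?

Common attributes: Schema1 ∩ Schema2 = {CG}.
Closure of {CG}: CG → F applies, adding F. So (CG)⁺ = {CFG}.
This closure contains every attribute of Schema2, so Schema1 ∩ Schema2 → Schema2. The join is lossless.

Yes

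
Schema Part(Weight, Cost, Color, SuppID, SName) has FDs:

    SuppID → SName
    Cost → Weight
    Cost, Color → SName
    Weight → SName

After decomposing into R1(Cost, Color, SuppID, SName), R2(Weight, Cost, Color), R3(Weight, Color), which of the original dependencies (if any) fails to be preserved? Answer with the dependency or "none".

Check Weight → SName: no single fragment contains all of {Weight, SName}, and the restricted closure of {Weight} across the fragments never reaches {SName}.
SuppID → SName is preserved.
Cost → Weight is preserved.
Cost, Color → SName is preserved.

Weight → SName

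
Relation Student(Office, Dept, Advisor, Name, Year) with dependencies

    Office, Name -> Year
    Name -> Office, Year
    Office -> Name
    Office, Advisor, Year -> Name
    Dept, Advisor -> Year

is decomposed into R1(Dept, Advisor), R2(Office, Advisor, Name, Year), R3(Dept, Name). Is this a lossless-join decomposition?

No

Chase test. Columns are Office, Dept, Advisor, Name, Year; row i has aⱼ where attribute j ∈ Ri, else bᵢⱼ.
Initial tableau (one row per fragment):
  row 1: b11 a2 a3 b14 b15
  row 2: a1 b22 a3 a4 a5
  row 3: b31 a2 b33 a4 b35
Rows 2 and 3 agree on Name; apply Name→Office, Year and equate their Office, Year entries.
No row becomes fully distinguished — the join is lossy.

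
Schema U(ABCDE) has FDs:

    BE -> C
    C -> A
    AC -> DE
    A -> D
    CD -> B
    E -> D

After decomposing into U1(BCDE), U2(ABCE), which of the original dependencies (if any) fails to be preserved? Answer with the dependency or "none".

Check A → D: no single fragment contains all of {AD}, and the restricted closure of {A} across the fragments never reaches {D}.
BE → C is preserved.
C → A is preserved.
AC → DE is preserved.
CD → B is preserved.
E → D is preserved.

A -> D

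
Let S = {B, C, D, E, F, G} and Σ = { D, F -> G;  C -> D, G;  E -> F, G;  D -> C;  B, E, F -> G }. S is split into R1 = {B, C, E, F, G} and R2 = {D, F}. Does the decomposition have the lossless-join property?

No

Common attributes: R1 ∩ R2 = {F}.
No dependency enlarges {F}, so (F)⁺ = {F}.
The closure contains neither all of R1 = {B, C, E, F, G} nor all of R2 = {D, F}, so the common attributes are not a superkey of either fragment. The join is lossy.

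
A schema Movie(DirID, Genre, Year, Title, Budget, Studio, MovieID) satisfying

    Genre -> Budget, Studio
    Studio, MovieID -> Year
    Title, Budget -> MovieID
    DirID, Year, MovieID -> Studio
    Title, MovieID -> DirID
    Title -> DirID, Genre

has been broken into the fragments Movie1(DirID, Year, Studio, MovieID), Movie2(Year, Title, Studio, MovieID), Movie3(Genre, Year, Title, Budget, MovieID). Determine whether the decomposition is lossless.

No

Chase test. Columns are DirID, Genre, Year, Title, Budget, Studio, MovieID; row i has aⱼ where attribute j ∈ Moviei, else bᵢⱼ.
Initial tableau (one row per fragment):
  row 1: a1 b12 a3 b14 b15 a6 a7
  row 2: b21 b22 a3 a4 b25 a6 a7
  row 3: b31 a2 a3 a4 a5 b36 a7
Rows 2 and 3 agree on Title, MovieID; apply Title, MovieID→DirID and equate their DirID entries.
Rows 2 and 3 agree on Title; apply Title→DirID, Genre and equate their DirID, Genre entries.
Rows 2 and 3 agree on Genre; apply Genre→Budget, Studio and equate their Budget, Studio entries.
No row becomes fully distinguished — the join is lossy.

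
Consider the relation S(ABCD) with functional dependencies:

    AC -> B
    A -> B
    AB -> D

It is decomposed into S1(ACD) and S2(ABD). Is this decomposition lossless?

Common attributes: S1 ∩ S2 = {AD}.
Closure of {AD}: A → B applies, adding B. So (AD)⁺ = {ABD}.
This closure contains every attribute of S2, so S1 ∩ S2 → S2. The join is lossless.

Yes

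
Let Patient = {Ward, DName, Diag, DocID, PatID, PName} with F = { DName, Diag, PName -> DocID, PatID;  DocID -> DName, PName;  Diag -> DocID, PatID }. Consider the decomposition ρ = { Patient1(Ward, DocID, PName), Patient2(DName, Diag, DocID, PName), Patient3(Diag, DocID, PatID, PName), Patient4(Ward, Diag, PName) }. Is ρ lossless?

Yes

Chase test. Columns are Ward, DName, Diag, DocID, PatID, PName; row i has aⱼ where attribute j ∈ Patienti, else bᵢⱼ.
Initial tableau (one row per fragment):
  row 1: a1 b12 b13 a4 b15 a6
  row 2: b21 a2 a3 a4 b25 a6
  row 3: b31 b32 a3 a4 a5 a6
  row 4: a1 b42 a3 b44 b45 a6
Rows 1 and 2 agree on DocID; apply DocID→DName, PName and equate their DName, PName entries.
Rows 1 and 3 agree on DocID; apply DocID→DName, PName and equate their DName, PName entries.
Rows 2 and 3 agree on Diag; apply Diag→DocID, PatID and equate their DocID, PatID entries.
Rows 2 and 4 agree on Diag; apply Diag→DocID, PatID and equate their DocID, PatID entries.
Rows 1 and 4 agree on DocID; apply DocID→DName, PName and equate their DName, PName entries.
Row 4 is now all distinguished symbols — the join is lossless.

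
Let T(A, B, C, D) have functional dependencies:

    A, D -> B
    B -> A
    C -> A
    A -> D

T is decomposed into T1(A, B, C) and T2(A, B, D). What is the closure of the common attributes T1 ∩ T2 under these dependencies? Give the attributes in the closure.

A, B, D

T1 ∩ T2 = {A, B}.
A → D applies, adding D
Closure: {A, B, D}.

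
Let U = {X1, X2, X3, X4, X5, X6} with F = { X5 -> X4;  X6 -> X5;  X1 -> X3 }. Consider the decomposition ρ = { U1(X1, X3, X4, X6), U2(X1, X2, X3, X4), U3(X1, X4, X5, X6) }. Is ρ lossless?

No

Chase test. Columns are X1, X2, X3, X4, X5, X6; row i has aⱼ where attribute j ∈ Ui, else bᵢⱼ.
Initial tableau (one row per fragment):
  row 1: a1 b12 a3 a4 b15 a6
  row 2: a1 a2 a3 a4 b25 b26
  row 3: a1 b32 b33 a4 a5 a6
Rows 1 and 3 agree on X6; apply X6→X5 and equate their X5 entries.
Rows 1 and 3 agree on X1; apply X1→X3 and equate their X3 entries.
No row becomes fully distinguished — the join is lossy.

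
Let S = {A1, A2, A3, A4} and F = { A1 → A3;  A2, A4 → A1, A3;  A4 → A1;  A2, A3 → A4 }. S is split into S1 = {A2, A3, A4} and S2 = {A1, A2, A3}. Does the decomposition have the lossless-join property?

Yes

Common attributes: S1 ∩ S2 = {A2, A3}.
Closure of {A2, A3}: A2, A3 → A4 applies, adding A4; A2, A4 → A1, A3 applies, adding A1. So (A2, A3)⁺ = {A1, A2, A3, A4}.
This closure contains every attribute of S1, so S1 ∩ S2 → S1. The join is lossless.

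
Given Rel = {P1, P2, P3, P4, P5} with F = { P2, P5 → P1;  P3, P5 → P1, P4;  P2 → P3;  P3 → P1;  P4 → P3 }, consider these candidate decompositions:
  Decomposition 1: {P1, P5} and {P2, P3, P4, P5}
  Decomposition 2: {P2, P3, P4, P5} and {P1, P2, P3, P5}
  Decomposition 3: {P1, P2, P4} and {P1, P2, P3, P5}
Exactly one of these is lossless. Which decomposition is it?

Decomposition 1: common = {P5}, closure = {P5} → lossy.
Decomposition 2: common = {P2, P3, P5}, closure = {P1, P2, P3, P4, P5} → lossless.
Decomposition 3: common = {P1, P2}, closure = {P1, P2, P3} → lossy.

Decomposition 2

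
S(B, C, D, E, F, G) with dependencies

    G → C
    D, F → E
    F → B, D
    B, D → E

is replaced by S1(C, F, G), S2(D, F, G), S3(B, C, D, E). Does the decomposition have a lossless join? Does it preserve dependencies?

lossy and not dependency-preserving

Lossless test (chase): Rows 1 and 2 agree on G; apply G→C and equate their C entries. Rows 1 and 2 agree on F; apply F→B, D and equate their B, D entries. Rows 1 and 2 agree on B, D; apply B, D→E and equate their E entries. No row becomes fully distinguished — the join is lossy.
Dependency preservation: the restricted closure of {D, F} across the fragments never reaches {E}, so D, F → E cannot be enforced without a join — not preserved.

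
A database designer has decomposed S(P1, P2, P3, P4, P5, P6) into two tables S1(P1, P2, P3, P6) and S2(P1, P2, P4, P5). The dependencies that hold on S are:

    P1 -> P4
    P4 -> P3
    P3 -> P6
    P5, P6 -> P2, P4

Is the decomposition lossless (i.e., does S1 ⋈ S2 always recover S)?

Yes

Common attributes: S1 ∩ S2 = {P1, P2}.
Closure of {P1, P2}: P1 → P4 applies, adding P4; P4 → P3 applies, adding P3; P3 → P6 applies, adding P6. So (P1, P2)⁺ = {P1, P2, P3, P4, P6}.
This closure contains every attribute of S1, so S1 ∩ S2 → S1. The join is lossless.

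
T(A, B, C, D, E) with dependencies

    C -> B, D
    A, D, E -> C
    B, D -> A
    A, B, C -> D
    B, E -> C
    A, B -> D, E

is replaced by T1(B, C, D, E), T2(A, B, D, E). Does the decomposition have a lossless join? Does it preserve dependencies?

lossless and dependency-preserving

Lossless test: (B, D, E)⁺ = {A, B, C, D, E}, which contains all of one fragment — lossless.
Dependency preservation: A, D, E → C; A, B, C → D are not contained in any single fragment, but the restricted closure of each left-hand side across the fragments still reaches the right-hand side; the remaining FDs each lie inside some fragment. All dependencies are preserved.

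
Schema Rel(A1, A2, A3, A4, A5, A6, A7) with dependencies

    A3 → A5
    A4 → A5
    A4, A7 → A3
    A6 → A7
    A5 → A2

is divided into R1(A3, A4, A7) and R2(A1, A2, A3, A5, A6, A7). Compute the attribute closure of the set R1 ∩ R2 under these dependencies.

R1 ∩ R2 = {A3, A7}.
A3 → A5 applies, adding A5
A5 → A2 applies, adding A2
Closure: {A2, A3, A5, A7}.

A2, A3, A5, A7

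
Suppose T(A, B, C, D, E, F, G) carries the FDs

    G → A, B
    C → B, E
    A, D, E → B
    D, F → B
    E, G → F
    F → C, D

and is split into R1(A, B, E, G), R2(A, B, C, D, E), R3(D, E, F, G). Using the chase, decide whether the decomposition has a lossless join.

No

Chase test. Columns are A, B, C, D, E, F, G; row i has aⱼ where attribute j ∈ Ri, else bᵢⱼ.
Initial tableau (one row per fragment):
  row 1: a1 a2 b13 b14 a5 b16 a7
  row 2: a1 a2 a3 a4 a5 b26 b27
  row 3: b31 b32 b33 a4 a5 a6 a7
Rows 1 and 3 agree on G; apply G→A, B and equate their A, B entries.
Rows 1 and 3 agree on E, G; apply E, G→F and equate their F entries.
Rows 1 and 3 agree on F; apply F→C, D and equate their C, D entries.
No row becomes fully distinguished — the join is lossy.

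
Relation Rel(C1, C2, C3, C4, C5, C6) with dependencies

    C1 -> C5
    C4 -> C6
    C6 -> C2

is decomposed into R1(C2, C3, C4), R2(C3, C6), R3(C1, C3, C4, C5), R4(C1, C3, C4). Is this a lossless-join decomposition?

No

Chase test. Columns are C1, C2, C3, C4, C5, C6; row i has aⱼ where attribute j ∈ Ri, else bᵢⱼ.
Initial tableau (one row per fragment):
  row 1: b11 a2 a3 a4 b15 b16
  row 2: b21 b22 a3 b24 b25 a6
  row 3: a1 b32 a3 a4 a5 b36
  row 4: a1 b42 a3 a4 b45 b46
Rows 3 and 4 agree on C1; apply C1→C5 and equate their C5 entries.
Rows 1 and 3 agree on C4; apply C4→C6 and equate their C6 entries.
Rows 1 and 4 agree on C4; apply C4→C6 and equate their C6 entries.
Rows 1 and 3 agree on C6; apply C6→C2 and equate their C2 entries.
Rows 1 and 4 agree on C6; apply C6→C2 and equate their C2 entries.
No row becomes fully distinguished — the join is lossy.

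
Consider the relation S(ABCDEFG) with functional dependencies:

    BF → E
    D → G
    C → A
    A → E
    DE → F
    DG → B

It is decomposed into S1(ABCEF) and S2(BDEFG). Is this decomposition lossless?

No

Common attributes: S1 ∩ S2 = {BEF}.
No dependency enlarges {BEF}, so (BEF)⁺ = {BEF}.
The closure contains neither all of S1 = {ABCEF} nor all of S2 = {BDEFG}, so the common attributes are not a superkey of either fragment. The join is lossy.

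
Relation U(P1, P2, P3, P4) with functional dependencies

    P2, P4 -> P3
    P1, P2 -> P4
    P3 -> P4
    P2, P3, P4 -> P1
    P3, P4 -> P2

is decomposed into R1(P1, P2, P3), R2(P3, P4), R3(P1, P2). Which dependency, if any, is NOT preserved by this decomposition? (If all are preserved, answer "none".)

Check P2, P4 → P3: no single fragment contains all of {P2, P3, P4}, and the restricted closure of {P2, P4} across the fragments never reaches {P3}.
P1, P2 → P4 is preserved.
P3 → P4 is preserved.
P2, P3, P4 → P1 is preserved.
P3, P4 → P2 is preserved.

P2, P4 -> P3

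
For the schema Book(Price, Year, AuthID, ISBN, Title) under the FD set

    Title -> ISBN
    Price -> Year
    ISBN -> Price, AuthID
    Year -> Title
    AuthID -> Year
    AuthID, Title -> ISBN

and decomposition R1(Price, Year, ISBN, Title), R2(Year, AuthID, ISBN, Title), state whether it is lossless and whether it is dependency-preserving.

lossless and dependency-preserving

Lossless test: (Year, ISBN, Title)⁺ = {Price, Year, AuthID, ISBN, Title}, which contains all of one fragment — lossless.
Dependency preservation: ISBN → Price, AuthID is not contained in any single fragment, but the restricted closure of its left-hand side across the fragments still reaches the right-hand side; the remaining FDs each lie inside some fragment. All dependencies are preserved.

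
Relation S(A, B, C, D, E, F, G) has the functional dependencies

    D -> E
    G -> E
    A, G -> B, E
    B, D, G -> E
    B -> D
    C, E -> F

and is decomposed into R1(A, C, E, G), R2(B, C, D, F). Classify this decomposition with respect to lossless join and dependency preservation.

Lossless test: (C)⁺ = {C}, which is a superkey of neither fragment — lossy.
Dependency preservation: the restricted closure of {D} across the fragments never reaches {E}, so D → E cannot be enforced without a join — not preserved.

lossy and not dependency-preserving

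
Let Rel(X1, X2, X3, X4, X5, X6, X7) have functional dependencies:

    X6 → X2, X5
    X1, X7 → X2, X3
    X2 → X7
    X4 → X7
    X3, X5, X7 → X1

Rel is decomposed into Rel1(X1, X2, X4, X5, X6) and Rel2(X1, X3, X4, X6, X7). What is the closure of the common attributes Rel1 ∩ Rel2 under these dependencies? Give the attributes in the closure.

X1, X2, X3, X4, X5, X6, X7

Rel1 ∩ Rel2 = {X1, X4, X6}.
X6 → X2, X5 applies, adding X2, X5
X2 → X7 applies, adding X7
X1, X7 → X2, X3 applies, adding X3
Closure: {X1, X2, X3, X4, X5, X6, X7}.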